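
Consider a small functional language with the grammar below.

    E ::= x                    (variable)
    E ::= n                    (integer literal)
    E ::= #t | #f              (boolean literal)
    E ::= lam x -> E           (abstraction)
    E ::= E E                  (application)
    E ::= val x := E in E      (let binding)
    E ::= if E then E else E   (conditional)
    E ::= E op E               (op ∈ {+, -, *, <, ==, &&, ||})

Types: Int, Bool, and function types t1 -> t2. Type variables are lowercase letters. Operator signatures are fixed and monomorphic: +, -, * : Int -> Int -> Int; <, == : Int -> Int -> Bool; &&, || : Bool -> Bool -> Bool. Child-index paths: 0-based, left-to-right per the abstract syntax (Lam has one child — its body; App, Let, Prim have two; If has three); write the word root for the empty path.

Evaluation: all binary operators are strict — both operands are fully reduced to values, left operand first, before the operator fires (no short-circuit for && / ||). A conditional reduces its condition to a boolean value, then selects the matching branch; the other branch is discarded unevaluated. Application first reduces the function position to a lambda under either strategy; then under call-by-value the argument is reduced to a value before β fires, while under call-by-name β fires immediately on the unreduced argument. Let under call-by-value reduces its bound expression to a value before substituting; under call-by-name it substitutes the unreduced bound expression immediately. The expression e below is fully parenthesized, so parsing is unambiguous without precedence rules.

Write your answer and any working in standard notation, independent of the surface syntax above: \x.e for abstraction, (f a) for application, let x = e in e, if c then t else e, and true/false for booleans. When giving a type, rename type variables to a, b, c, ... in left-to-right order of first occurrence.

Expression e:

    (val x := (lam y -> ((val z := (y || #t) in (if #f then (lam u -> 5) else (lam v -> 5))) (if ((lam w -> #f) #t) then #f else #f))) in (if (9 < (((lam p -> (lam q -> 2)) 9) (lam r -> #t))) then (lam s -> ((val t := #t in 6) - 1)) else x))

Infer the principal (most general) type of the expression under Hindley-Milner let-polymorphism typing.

Derivation:
y : a
  unify a ~ Bool
  unify Bool ~ Bool
let z : Bool
  unify Bool ~ Bool
\u._ : b -> Int
\v._ : c -> Int
  unify b -> Int ~ c -> Int
  unify b ~ c
  unify Int ~ Int
\w._ : d -> Bool
  unify d -> Bool ~ Bool -> e
  unify d ~ Bool
  unify Bool ~ e
_ _ : Bool
  unify Bool ~ Bool
  unify Bool ~ Bool
  unify c -> Int ~ Bool -> f
  unify c ~ Bool
  unify Int ~ f
_ _ : Int
\y._ : Bool -> Int
let x : Bool -> Int
  unify Int ~ Int
\q._ : h -> Int
\p._ : g -> h -> Int
  unify g -> h -> Int ~ Int -> i
  unify g ~ Int
  unify h -> Int ~ i
_ _ : h -> Int
\r._ : j -> Bool
  unify h -> Int ~ (j -> Bool) -> k
  unify h ~ j -> Bool
  unify Int ~ k
_ _ : Int
  unify Int ~ Int
  unify Bool ~ Bool
let t : Bool
  unify Int ~ Int
  unify Int ~ Int
\s._ : l -> Int
x : Bool -> Int
  unify l -> Int ~ Bool -> Int
  unify l ~ Bool
  unify Int ~ Int

Answer: Bool -> Int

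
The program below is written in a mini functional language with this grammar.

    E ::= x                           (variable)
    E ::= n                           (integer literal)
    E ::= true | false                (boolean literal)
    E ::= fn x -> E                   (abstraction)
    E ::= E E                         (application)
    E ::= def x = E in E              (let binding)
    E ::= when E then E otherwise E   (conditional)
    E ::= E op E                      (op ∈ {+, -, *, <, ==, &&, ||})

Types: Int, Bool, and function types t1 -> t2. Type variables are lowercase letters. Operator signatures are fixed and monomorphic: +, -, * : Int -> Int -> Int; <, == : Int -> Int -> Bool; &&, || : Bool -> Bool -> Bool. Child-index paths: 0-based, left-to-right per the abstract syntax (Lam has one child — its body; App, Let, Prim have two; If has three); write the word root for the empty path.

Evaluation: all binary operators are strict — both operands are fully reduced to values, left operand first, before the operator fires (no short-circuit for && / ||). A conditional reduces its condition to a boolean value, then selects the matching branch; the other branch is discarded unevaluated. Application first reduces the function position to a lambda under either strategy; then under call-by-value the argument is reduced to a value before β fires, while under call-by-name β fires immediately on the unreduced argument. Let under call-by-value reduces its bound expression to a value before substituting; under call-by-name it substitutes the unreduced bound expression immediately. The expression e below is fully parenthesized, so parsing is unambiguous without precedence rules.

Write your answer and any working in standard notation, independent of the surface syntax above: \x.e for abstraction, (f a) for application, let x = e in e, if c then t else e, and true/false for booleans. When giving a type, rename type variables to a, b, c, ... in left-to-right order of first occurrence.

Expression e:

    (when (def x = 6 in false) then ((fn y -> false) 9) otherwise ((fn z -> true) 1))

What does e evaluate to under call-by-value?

Working:
step 0: (if (let x = 6 in false) then ((\y.false) 9) else ((\z.true) 1))
step 1: [let@0] (if false then ((\y.false) 9) else ((\z.true) 1))
step 2: [if@root] ((\z.true) 1)
step 3: [beta@root] true

Answer: true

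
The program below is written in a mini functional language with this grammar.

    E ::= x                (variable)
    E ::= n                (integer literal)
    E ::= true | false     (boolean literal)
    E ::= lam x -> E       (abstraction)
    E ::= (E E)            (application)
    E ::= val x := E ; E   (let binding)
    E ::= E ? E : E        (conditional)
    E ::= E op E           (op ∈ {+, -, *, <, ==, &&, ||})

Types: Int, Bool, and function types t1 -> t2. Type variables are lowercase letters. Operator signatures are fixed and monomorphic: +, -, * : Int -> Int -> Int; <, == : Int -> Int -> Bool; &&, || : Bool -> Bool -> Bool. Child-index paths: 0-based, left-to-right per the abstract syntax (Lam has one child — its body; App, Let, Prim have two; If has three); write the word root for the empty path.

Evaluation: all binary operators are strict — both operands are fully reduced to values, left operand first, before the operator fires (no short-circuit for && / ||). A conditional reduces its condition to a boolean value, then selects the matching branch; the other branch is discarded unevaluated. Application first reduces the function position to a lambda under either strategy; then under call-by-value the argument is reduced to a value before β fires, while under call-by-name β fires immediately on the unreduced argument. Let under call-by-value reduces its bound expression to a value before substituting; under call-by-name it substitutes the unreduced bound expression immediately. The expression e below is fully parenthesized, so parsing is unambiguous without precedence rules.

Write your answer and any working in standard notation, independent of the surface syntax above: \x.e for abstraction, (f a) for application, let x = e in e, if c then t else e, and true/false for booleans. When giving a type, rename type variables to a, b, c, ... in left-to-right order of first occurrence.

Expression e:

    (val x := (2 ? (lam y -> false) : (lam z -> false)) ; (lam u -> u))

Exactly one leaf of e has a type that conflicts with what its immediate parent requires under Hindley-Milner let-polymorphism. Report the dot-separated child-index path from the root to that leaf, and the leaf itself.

Answer: 0.0 : 2

Trace:
  unify Int ~ Bool
  FAIL: mismatch Int ~ Bool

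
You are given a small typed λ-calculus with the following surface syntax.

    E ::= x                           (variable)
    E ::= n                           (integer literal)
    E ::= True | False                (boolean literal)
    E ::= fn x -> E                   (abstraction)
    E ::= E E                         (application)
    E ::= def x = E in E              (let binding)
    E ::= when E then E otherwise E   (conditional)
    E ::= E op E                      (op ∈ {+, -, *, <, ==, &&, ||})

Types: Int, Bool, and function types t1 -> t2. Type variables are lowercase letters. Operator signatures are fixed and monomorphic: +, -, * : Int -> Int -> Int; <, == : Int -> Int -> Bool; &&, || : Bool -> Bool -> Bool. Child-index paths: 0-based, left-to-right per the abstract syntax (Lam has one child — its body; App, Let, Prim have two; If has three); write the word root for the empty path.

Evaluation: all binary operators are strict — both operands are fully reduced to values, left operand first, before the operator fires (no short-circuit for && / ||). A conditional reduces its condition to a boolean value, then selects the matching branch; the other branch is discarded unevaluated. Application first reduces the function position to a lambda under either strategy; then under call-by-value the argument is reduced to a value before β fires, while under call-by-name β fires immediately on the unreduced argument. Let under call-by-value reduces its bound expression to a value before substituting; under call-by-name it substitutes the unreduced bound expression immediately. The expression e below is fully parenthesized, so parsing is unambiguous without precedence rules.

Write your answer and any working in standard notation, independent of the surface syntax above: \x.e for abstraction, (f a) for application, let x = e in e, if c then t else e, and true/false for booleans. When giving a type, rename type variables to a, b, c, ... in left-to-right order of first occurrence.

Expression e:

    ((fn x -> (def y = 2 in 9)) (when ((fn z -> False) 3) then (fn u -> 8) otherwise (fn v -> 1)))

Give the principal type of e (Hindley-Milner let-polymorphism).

Working:
let y : Int
\x._ : a -> Int
\z._ : b -> Bool
  unify b -> Bool ~ Int -> c
  unify b ~ Int
  unify Bool ~ c
_ _ : Bool
  unify Bool ~ Bool
\u._ : d -> Int
\v._ : e -> Int
  unify d -> Int ~ e -> Int
  unify d ~ e
  unify Int ~ Int
  unify a -> Int ~ (e -> Int) -> f
  unify a ~ e -> Int
  unify Int ~ f
_ _ : Int

Answer: Int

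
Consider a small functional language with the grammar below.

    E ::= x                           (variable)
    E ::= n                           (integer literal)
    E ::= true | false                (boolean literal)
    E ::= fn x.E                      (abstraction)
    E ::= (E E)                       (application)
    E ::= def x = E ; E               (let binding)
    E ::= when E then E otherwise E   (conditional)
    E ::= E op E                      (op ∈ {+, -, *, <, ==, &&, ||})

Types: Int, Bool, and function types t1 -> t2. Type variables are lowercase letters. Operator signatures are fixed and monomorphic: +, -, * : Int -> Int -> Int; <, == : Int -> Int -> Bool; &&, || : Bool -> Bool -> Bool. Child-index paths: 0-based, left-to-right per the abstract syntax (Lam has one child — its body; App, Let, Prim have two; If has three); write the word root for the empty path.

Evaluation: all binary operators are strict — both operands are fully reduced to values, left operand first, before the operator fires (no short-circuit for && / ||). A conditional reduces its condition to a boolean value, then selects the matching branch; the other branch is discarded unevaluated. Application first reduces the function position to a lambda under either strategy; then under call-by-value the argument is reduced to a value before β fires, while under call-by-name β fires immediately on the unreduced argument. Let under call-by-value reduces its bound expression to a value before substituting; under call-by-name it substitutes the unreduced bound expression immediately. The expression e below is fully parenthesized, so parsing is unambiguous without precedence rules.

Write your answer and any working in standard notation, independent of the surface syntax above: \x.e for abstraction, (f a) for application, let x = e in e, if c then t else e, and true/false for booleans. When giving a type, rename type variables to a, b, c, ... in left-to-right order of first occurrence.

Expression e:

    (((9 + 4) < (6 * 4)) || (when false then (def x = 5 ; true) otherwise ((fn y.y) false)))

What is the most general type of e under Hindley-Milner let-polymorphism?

Working:
  unify Int ~ Int
  unify Int ~ Int
  unify Int ~ Int
  unify Int ~ Int
  unify Int ~ Int
  unify Int ~ Int
  unify Bool ~ Bool
  unify Bool ~ Bool
let x : Int
y : a
\y._ : a -> a
  unify a -> a ~ Bool -> b
  unify a ~ Bool
  unify Bool ~ b
_ _ : Bool
  unify Bool ~ Bool
  unify Bool ~ Bool

Answer: Bool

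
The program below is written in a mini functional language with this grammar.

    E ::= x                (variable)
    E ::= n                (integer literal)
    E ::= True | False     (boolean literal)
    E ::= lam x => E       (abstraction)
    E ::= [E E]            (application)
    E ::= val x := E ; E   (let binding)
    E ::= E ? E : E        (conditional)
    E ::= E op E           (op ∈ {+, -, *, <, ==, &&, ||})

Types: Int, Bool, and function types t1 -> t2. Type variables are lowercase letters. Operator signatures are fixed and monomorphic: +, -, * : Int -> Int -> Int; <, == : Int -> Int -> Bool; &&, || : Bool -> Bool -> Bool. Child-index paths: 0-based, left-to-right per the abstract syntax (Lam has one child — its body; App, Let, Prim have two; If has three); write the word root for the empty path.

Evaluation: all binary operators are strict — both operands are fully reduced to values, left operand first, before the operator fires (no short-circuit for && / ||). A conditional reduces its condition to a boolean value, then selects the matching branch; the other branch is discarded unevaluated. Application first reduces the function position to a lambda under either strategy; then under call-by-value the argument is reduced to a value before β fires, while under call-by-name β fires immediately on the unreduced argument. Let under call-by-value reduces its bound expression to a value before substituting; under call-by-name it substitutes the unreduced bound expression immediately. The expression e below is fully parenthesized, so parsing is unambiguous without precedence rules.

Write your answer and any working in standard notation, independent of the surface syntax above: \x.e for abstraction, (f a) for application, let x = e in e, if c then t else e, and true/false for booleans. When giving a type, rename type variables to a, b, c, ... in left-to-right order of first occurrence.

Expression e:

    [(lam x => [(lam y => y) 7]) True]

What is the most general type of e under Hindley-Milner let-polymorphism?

Working:
y : b
\y._ : b -> b
  unify b -> b ~ Int -> c
  unify b ~ Int
  unify Int ~ c
_ _ : Int
\x._ : a -> Int
  unify a -> Int ~ Bool -> d
  unify a ~ Bool
  unify Int ~ d
_ _ : Int

Answer: Int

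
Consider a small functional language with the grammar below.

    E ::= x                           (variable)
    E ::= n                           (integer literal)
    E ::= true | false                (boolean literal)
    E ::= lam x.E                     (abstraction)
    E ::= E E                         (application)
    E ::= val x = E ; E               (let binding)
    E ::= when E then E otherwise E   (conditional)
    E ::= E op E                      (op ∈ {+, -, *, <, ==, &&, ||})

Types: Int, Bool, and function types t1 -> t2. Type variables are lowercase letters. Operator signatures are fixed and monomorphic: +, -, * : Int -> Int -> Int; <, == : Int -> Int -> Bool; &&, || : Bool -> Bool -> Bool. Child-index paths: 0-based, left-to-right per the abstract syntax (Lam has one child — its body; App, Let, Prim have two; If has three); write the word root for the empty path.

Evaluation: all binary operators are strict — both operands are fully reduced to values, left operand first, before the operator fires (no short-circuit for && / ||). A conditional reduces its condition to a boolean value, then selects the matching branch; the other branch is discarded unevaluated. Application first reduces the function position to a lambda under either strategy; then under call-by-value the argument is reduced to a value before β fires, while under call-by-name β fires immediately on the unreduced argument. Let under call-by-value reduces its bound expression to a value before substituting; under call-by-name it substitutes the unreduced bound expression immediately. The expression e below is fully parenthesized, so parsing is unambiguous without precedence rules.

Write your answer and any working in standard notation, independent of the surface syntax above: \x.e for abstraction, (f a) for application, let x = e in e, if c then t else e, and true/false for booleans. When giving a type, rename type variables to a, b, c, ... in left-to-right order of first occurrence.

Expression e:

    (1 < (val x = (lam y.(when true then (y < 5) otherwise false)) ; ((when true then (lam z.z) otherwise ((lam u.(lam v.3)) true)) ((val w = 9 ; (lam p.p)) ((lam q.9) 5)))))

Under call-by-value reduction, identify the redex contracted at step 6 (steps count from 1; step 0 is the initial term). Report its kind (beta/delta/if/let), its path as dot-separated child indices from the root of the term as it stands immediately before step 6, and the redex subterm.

Derivation:
step 0: (1 < (let x = (\y.(if true then (y < 5) else false)) in ((if true then (\z.z) else ((\u.(\v.3)) true)) ((let w = 9 in (\p.p)) ((\q.9) 5)))))
step 1: [let@1] (1 < ((if true then (\z.z) else ((\u.(\v.3)) true)) ((let w = 9 in (\p.p)) ((\q.9) 5))))
step 2: [if@1.0] (1 < ((\z.z) ((let w = 9 in (\p.p)) ((\q.9) 5))))
step 3: [let@1.1.0] (1 < ((\z.z) ((\p.p) ((\q.9) 5))))
step 4: [beta@1.1.1] (1 < ((\z.z) ((\p.p) 9)))
step 5: [beta@1.1] (1 < ((\z.z) 9))
step 6: [beta@1] (1 < 9)

Answer: beta at 1 : ((\z.z) 9)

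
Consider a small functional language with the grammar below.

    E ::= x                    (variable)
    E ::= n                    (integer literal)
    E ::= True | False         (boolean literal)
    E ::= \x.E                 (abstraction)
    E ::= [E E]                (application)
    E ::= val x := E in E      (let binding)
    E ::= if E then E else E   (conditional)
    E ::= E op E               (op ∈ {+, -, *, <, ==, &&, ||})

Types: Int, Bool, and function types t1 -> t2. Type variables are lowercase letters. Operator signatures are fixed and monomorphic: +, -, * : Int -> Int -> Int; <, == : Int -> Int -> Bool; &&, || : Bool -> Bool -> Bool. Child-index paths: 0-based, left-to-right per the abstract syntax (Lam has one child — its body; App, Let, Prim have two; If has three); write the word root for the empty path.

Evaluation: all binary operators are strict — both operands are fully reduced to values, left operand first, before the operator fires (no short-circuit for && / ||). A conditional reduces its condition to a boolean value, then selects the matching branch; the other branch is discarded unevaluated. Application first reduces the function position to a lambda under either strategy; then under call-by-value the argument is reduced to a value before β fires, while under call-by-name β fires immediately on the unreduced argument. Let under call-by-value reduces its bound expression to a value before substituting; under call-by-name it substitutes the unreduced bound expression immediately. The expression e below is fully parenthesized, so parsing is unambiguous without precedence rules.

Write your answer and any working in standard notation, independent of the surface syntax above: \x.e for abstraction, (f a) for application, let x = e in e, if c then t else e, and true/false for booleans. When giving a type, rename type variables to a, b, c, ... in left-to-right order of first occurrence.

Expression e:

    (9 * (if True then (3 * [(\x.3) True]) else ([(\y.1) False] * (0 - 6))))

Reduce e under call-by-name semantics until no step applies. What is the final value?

Answer: 81

Derivation:
step 0: (9 * (if true then (3 * ((\x.3) true)) else (((\y.1) false) * (0 - 6))))
step 1: [if@1] (9 * (3 * ((\x.3) true)))
step 2: [beta@1.1] (9 * (3 * 3))
step 3: [delta@1] (9 * 9)
step 4: [delta@root] 81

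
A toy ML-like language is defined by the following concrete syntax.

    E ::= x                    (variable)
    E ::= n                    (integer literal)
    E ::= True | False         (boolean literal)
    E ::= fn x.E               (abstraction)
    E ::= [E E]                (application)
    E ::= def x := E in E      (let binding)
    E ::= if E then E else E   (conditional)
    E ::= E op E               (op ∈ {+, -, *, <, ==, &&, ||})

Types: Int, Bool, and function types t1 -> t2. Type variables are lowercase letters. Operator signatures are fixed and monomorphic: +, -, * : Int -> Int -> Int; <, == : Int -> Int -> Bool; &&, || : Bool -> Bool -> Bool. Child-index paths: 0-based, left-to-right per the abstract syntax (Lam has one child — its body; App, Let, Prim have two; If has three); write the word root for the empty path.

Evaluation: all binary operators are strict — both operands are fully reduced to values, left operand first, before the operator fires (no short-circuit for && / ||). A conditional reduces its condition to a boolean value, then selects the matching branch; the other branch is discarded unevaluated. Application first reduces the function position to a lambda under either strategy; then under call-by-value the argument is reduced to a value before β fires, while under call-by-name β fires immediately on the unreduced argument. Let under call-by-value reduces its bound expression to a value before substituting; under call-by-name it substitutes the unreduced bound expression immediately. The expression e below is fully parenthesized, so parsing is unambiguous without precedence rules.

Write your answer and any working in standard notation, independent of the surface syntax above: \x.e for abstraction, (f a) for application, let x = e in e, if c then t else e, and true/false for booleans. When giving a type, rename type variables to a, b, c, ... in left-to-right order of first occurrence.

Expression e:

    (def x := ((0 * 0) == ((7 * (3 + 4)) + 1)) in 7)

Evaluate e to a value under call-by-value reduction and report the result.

Answer: 7

Working:
step 0: (let x = ((0 * 0) == ((7 * (3 + 4)) + 1)) in 7)
step 1: [delta@0.0] (let x = (0 == ((7 * (3 + 4)) + 1)) in 7)
step 2: [delta@0.1.0.1] (let x = (0 == ((7 * 7) + 1)) in 7)
step 3: [delta@0.1.0] (let x = (0 == (49 + 1)) in 7)
step 4: [delta@0.1] (let x = (0 == 50) in 7)
step 5: [delta@0] (let x = false in 7)
step 6: [let@root] 7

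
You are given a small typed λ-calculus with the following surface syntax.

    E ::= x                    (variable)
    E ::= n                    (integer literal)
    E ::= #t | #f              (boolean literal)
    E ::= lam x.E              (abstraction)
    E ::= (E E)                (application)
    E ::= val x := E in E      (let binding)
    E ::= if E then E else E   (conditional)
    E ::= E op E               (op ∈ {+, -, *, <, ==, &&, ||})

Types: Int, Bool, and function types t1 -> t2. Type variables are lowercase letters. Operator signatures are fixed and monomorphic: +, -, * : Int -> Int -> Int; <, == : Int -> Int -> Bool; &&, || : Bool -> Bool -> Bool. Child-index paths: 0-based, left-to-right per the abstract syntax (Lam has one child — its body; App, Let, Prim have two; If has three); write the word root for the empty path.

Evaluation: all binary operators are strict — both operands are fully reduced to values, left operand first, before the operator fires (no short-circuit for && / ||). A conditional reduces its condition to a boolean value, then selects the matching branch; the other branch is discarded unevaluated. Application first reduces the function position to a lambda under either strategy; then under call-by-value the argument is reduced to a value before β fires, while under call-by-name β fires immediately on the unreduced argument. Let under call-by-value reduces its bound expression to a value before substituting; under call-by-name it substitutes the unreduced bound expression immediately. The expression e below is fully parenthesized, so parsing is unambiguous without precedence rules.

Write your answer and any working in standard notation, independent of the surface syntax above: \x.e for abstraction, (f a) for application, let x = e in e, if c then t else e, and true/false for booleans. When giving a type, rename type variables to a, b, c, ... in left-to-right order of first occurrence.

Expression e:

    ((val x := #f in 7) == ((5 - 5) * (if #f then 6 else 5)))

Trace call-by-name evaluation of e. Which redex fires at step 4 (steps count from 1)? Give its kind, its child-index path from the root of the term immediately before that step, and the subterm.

Answer: delta at 1 : (0 * 5)

Derivation:
step 0: ((let x = false in 7) == ((5 - 5) * (if false then 6 else 5)))
step 1: [let@0] (7 == ((5 - 5) * (if false then 6 else 5)))
step 2: [delta@1.0] (7 == (0 * (if false then 6 else 5)))
step 3: [if@1.1] (7 == (0 * 5))
step 4: [delta@1] (7 == 0)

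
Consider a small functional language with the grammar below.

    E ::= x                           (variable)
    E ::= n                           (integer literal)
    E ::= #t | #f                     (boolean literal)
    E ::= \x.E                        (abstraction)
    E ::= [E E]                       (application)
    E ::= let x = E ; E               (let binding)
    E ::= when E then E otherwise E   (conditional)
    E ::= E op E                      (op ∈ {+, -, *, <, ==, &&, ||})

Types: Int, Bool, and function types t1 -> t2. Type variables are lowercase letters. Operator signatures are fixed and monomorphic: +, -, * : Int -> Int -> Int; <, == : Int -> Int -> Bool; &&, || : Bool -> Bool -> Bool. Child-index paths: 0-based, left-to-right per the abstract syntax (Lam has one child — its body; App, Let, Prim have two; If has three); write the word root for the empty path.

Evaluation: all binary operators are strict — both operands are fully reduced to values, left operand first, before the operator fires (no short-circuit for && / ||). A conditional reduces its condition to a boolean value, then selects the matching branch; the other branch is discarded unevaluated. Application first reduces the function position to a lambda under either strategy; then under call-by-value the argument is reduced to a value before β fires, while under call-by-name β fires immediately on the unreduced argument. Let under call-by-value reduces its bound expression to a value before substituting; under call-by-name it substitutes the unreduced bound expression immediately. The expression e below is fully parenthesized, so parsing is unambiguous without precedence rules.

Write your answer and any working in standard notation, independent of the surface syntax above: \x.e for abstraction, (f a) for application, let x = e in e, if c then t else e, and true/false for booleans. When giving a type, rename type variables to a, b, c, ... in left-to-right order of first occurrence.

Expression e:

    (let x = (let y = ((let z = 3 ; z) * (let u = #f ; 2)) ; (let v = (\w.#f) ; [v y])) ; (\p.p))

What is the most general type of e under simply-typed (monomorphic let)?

Answer: a -> a

Trace:
let z : Int
z : Int
  unify Int ~ Int
let u : Bool
  unify Int ~ Int
let y : Int
\w._ : a -> Bool
let v : a -> Bool
v : a -> Bool
y : Int
  unify a -> Bool ~ Int -> b
  unify a ~ Int
  unify Bool ~ b
_ _ : Bool
let x : Bool
p : c
\p._ : c -> c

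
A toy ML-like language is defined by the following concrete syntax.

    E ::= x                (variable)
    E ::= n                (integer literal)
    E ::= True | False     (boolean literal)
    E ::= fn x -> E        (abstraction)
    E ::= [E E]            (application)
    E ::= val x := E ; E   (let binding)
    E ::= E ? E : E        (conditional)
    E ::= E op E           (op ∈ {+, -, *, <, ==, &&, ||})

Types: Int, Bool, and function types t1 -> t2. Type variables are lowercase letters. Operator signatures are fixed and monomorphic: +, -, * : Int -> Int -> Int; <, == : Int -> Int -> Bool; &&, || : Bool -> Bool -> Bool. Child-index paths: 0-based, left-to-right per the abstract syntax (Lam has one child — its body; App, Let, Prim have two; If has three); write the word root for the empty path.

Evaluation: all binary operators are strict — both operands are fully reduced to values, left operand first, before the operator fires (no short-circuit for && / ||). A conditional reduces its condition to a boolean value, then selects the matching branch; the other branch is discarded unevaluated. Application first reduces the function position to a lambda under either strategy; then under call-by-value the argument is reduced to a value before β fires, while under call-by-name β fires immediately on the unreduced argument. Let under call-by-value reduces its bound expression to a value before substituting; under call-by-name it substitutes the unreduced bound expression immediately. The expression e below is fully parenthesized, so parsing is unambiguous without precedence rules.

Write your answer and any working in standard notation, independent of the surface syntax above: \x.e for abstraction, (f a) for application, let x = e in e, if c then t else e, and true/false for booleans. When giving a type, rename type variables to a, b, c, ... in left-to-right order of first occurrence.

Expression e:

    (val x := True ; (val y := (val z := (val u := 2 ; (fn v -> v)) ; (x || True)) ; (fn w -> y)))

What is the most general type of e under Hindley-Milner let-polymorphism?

Answer: a -> Bool

Working:
let x : Bool
let u : Int
v : a
\v._ : a -> a
let z : forall. a -> a
x : Bool
  unify Bool ~ Bool
  unify Bool ~ Bool
let y : Bool
y : Bool
\w._ : b -> Bool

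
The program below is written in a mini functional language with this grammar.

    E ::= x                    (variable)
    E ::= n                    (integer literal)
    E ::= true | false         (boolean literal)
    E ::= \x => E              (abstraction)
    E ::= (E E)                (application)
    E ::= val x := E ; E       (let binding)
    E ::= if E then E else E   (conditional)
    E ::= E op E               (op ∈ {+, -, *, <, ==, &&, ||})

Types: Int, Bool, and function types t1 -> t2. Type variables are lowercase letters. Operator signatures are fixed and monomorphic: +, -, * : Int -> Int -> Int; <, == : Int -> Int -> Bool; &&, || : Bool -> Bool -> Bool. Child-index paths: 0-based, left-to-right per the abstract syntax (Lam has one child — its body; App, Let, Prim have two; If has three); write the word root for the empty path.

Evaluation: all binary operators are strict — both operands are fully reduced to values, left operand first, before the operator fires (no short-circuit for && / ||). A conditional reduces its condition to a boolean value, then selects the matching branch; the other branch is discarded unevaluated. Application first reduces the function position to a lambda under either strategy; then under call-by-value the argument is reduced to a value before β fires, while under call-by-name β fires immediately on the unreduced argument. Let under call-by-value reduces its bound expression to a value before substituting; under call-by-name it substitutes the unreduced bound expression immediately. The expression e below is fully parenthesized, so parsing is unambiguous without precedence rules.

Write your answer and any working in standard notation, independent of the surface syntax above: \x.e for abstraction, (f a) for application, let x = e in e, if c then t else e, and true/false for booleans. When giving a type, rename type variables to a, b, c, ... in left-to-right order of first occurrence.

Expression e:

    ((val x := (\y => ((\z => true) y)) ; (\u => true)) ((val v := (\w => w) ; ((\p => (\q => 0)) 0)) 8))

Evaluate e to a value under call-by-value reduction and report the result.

Answer: true

Working:
step 0: ((let x = (\y.((\z.true) y)) in (\u.true)) ((let v = (\w.w) in ((\p.(\q.0)) 0)) 8))
step 1: [let@0] ((\u.true) ((let v = (\w.w) in ((\p.(\q.0)) 0)) 8))
step 2: [let@1.0] ((\u.true) (((\p.(\q.0)) 0) 8))
step 3: [beta@1.0] ((\u.true) ((\q.0) 8))
step 4: [beta@1] ((\u.true) 0)
step 5: [beta@root] true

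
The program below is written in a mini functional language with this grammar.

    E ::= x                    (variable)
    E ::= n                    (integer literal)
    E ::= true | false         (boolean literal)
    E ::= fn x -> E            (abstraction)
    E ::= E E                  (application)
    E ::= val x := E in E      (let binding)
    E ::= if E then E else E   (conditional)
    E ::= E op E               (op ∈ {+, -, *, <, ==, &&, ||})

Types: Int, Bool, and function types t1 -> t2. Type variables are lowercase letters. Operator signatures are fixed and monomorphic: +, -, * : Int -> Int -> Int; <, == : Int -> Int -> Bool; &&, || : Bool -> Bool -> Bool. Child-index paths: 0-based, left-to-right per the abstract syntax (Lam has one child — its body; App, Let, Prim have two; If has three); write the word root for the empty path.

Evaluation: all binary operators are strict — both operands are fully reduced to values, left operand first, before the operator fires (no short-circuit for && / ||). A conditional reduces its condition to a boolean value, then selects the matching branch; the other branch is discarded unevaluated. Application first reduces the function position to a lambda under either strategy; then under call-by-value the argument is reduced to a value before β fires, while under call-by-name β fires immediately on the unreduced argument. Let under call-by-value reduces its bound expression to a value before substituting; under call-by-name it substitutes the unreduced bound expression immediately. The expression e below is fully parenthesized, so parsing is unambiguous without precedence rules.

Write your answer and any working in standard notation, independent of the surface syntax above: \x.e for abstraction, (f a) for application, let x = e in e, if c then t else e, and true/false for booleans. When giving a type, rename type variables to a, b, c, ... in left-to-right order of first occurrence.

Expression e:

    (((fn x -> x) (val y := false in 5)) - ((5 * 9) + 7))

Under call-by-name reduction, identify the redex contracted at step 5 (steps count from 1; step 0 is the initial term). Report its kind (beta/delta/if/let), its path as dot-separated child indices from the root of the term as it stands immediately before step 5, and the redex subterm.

Working:
step 0: (((\x.x) (let y = false in 5)) - ((5 * 9) + 7))
step 1: [beta@0] ((let y = false in 5) - ((5 * 9) + 7))
step 2: [let@0] (5 - ((5 * 9) + 7))
step 3: [delta@1.0] (5 - (45 + 7))
step 4: [delta@1] (5 - 52)
step 5: [delta@root] -47

Answer: delta at root : (5 - 52)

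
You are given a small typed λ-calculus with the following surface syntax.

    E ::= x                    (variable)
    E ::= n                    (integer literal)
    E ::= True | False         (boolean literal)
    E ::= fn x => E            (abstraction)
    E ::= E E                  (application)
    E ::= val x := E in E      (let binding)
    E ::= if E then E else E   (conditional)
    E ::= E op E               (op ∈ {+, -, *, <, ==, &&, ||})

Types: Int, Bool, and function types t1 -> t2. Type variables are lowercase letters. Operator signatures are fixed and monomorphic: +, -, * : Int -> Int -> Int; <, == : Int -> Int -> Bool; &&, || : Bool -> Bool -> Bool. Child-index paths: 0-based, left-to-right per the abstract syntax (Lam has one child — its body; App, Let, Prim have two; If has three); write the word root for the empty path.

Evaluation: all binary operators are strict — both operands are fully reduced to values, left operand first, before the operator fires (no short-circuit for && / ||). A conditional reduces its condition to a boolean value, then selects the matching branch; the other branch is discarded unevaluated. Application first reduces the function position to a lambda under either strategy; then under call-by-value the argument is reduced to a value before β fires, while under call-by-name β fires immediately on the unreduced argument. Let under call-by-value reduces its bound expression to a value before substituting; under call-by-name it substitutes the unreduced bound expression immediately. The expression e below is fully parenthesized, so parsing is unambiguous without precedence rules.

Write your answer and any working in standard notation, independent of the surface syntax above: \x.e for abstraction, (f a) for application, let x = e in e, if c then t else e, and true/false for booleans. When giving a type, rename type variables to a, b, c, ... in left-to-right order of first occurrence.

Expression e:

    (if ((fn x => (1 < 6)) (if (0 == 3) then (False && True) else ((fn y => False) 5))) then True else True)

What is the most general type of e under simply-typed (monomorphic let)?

Answer: Bool

Working:
  unify Int ~ Int
  unify Int ~ Int
\x._ : a -> Bool
  unify Int ~ Int
  unify Int ~ Int
  unify Bool ~ Bool
  unify Bool ~ Bool
  unify Bool ~ Bool
\y._ : b -> Bool
  unify b -> Bool ~ Int -> c
  unify b ~ Int
  unify Bool ~ c
_ _ : Bool
  unify Bool ~ Bool
  unify a -> Bool ~ Bool -> d
  unify a ~ Bool
  unify Bool ~ d
_ _ : Bool
  unify Bool ~ Bool
  unify Bool ~ Bool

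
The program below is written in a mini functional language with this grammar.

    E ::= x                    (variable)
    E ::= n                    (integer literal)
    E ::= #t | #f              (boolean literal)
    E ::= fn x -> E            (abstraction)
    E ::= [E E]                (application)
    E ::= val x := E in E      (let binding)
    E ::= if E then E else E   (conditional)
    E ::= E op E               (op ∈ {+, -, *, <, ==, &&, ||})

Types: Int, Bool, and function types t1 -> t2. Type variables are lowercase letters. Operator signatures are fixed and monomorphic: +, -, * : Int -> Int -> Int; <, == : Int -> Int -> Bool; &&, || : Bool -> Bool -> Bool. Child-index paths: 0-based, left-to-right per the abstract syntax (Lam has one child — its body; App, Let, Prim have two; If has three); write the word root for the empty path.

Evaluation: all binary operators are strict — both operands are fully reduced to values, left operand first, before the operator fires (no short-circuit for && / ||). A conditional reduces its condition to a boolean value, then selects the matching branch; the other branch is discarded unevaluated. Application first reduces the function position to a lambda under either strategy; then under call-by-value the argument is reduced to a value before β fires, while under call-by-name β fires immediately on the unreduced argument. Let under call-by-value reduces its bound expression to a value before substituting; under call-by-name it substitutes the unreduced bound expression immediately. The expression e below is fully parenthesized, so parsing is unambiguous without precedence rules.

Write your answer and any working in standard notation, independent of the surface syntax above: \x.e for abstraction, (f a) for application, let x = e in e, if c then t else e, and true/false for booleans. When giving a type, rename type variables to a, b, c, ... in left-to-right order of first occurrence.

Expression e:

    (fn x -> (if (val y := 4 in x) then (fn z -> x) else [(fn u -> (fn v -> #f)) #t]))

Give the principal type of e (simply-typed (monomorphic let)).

Answer: Bool -> a -> Bool

Trace:
let y : Int
x : a
  unify a ~ Bool
x : Bool
\z._ : b -> Bool
\v._ : d -> Bool
\u._ : c -> d -> Bool
  unify c -> d -> Bool ~ Bool -> e
  unify c ~ Bool
  unify d -> Bool ~ e
_ _ : d -> Bool
  unify b -> Bool ~ d -> Bool
  unify b ~ d
  unify Bool ~ Bool
\x._ : Bool -> d -> Bool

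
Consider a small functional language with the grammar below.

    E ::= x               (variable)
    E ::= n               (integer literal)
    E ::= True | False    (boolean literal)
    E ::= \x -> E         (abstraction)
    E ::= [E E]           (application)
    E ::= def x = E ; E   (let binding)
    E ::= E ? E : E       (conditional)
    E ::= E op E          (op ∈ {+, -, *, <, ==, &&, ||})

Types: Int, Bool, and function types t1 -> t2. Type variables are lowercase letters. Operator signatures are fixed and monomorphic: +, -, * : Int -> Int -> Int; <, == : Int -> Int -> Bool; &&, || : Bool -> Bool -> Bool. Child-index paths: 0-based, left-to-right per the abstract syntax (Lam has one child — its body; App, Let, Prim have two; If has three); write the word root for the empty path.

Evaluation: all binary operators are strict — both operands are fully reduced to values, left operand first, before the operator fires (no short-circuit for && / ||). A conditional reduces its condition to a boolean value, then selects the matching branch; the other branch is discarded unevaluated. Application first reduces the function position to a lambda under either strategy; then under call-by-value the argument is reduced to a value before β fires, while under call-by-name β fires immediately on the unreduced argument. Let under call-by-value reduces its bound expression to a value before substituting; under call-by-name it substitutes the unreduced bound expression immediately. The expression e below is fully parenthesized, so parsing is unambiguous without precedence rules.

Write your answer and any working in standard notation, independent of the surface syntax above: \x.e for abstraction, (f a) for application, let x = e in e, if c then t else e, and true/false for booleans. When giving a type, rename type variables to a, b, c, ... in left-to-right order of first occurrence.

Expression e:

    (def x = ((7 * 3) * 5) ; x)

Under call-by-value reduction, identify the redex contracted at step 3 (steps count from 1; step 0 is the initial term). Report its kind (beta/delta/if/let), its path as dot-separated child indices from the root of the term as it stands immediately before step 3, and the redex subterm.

Trace:
step 0: (let x = ((7 * 3) * 5) in x)
step 1: [delta@0.0] (let x = (21 * 5) in x)
step 2: [delta@0] (let x = 105 in x)
step 3: [let@root] 105

Answer: let at root : (let x = 105 in x)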